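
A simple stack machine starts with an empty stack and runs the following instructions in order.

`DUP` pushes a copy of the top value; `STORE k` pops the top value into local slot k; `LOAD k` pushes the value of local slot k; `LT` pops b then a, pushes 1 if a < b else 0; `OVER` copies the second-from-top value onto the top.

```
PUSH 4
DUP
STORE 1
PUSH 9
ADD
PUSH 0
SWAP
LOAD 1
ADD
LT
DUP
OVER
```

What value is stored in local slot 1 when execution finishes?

PUSH 4  -> 4
DUP     -> 4 4
STORE 1 -> 4
PUSH 9  -> 4 9
ADD     -> 13
PUSH 0  -> 13 0
SWAP    -> 0 13
LOAD 1  -> 0 13 4
ADD     -> 0 17
LT      -> 1
DUP     -> 1 1
OVER    -> 1 1 1

4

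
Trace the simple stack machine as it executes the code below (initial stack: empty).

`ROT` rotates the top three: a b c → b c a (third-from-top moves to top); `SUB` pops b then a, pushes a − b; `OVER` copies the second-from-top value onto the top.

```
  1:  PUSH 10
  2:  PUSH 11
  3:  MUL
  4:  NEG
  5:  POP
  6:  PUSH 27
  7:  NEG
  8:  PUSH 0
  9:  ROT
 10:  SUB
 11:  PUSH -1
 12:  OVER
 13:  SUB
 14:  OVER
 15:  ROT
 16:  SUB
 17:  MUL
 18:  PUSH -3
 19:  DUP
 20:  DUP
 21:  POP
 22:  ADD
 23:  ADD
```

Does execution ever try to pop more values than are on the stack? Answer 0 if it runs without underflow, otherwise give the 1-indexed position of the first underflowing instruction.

9

PUSH 10 → [10]
PUSH 11 → [10, 11]
MUL     → [110]
NEG     → [-110]
POP     → []
PUSH 27 → [27]
NEG     → [-27]
PUSH 0  → [-27, 0]
ROT  — needs 3 operands, stack has 2 → underflow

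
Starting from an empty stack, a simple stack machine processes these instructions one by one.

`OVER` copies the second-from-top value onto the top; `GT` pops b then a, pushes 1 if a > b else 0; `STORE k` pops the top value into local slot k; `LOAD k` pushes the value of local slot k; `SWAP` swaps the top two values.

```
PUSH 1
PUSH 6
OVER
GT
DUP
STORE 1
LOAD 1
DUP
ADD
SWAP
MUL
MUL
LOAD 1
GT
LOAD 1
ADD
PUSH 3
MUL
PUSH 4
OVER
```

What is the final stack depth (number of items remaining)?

PUSH 1  : 1
PUSH 6  : 1 6
OVER    : 1 6 1
GT      : 1 1
DUP     : 1 1 1
STORE 1 : 1 1
LOAD 1  : 1 1 1
DUP     : 1 1 1 1
ADD     : 1 1 2
SWAP    : 1 2 1
MUL     : 1 2
MUL     : 2
LOAD 1  : 2 1
GT      : 1
LOAD 1  : 1 1
ADD     : 2
PUSH 3  : 2 3
MUL     : 6
PUSH 4  : 6 4
OVER    : 6 4 6

3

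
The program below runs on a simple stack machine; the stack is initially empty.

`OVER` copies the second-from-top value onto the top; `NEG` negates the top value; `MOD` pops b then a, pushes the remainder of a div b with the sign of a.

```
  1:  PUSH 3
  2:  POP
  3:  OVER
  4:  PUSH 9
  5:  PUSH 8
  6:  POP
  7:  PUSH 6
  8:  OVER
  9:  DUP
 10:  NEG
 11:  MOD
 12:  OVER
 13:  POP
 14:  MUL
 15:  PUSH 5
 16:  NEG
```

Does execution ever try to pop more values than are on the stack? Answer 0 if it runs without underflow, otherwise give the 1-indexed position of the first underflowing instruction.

PUSH 3 → 3
POP    → (empty)
OVER  — needs 2 operands, stack has 0 → underflow

3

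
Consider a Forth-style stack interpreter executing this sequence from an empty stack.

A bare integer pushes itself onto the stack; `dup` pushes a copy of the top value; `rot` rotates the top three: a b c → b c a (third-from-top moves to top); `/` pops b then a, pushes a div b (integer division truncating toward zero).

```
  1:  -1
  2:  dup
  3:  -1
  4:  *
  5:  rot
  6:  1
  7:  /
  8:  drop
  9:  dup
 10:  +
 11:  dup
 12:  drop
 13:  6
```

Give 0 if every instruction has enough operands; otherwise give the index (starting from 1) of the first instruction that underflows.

5

-1  → [-1]
dup → [-1, -1]
-1  → [-1, -1, -1]
*   → [-1, 1]
rot  — needs 3 operands, stack has 2 → underflow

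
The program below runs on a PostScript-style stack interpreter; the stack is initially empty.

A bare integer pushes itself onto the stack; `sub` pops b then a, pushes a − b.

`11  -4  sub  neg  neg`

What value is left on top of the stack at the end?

11  -> [11]
-4  -> [11, -4]
sub -> [15]
neg -> [-15]
neg -> [15]

15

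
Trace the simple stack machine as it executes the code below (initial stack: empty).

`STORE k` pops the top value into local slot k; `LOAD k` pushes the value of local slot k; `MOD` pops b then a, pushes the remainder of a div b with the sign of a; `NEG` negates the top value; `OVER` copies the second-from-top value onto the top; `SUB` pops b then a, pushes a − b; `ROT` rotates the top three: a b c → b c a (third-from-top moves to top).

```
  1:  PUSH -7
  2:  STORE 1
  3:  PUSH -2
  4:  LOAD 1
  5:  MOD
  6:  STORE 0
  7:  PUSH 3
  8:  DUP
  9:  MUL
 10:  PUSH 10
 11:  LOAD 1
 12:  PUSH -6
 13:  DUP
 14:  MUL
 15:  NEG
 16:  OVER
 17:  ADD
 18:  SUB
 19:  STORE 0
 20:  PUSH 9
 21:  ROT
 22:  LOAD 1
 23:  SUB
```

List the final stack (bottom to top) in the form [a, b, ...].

PUSH -7 : -7
STORE 1 : (empty)
PUSH -2 : -2
LOAD 1  : -2 -7
MOD     : -2
STORE 0 : (empty)
PUSH 3  : 3
DUP     : 3 3
MUL     : 9
PUSH 10 : 9 10
LOAD 1  : 9 10 -7
PUSH -6 : 9 10 -7 -6
DUP     : 9 10 -7 -6 -6
MUL     : 9 10 -7 36
NEG     : 9 10 -7 -36
OVER    : 9 10 -7 -36 -7
ADD     : 9 10 -7 -43
SUB     : 9 10 36
STORE 0 : 9 10
PUSH 9  : 9 10 9
ROT     : 10 9 9
LOAD 1  : 10 9 9 -7
SUB     : 10 9 16

[10, 9, 16]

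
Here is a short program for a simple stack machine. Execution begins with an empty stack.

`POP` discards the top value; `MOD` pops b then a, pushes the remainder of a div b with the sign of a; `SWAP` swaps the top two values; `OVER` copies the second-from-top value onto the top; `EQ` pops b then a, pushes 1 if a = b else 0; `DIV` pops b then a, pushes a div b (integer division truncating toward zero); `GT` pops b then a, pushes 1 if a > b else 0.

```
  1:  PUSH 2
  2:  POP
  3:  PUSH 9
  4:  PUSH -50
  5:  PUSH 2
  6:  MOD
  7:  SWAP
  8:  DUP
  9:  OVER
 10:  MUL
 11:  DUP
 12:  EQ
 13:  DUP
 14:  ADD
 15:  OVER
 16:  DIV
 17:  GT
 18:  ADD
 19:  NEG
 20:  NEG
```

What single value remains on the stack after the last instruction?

1

PUSH 2   : 2
POP      : (empty)
PUSH 9   : 9
PUSH -50 : 9 -50
PUSH 2   : 9 -50 2
MOD      : 9 0
SWAP     : 0 9
DUP      : 0 9 9
OVER     : 0 9 9 9
MUL      : 0 9 81
DUP      : 0 9 81 81
EQ       : 0 9 1
DUP      : 0 9 1 1
ADD      : 0 9 2
OVER     : 0 9 2 9
DIV      : 0 9 0
GT       : 0 1
ADD      : 1
NEG      : -1
NEG      : 1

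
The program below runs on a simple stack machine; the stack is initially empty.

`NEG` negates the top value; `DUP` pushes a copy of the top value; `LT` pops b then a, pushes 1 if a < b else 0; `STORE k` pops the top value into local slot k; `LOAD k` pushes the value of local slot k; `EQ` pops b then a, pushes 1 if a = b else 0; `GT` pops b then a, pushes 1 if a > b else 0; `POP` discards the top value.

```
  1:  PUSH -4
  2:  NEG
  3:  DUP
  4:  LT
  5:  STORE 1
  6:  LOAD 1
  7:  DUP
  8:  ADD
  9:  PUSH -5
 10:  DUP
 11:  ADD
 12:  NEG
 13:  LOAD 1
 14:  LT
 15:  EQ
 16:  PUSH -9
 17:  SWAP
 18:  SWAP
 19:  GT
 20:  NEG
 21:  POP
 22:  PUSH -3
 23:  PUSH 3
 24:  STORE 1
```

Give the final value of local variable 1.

PUSH -4 -> [-4]
NEG     -> [4]
DUP     -> [4, 4]
LT      -> [0]
STORE 1 -> []
LOAD 1  -> [0]
DUP     -> [0, 0]
ADD     -> [0]
PUSH -5 -> [0, -5]
DUP     -> [0, -5, -5]
ADD     -> [0, -10]
NEG     -> [0, 10]
LOAD 1  -> [0, 10, 0]
LT      -> [0, 0]
EQ      -> [1]
PUSH -9 -> [1, -9]
SWAP    -> [-9, 1]
SWAP    -> [1, -9]
GT      -> [1]
NEG     -> [-1]
POP     -> []
PUSH -3 -> [-3]
PUSH 3  -> [-3, 3]
STORE 1 -> [-3]

3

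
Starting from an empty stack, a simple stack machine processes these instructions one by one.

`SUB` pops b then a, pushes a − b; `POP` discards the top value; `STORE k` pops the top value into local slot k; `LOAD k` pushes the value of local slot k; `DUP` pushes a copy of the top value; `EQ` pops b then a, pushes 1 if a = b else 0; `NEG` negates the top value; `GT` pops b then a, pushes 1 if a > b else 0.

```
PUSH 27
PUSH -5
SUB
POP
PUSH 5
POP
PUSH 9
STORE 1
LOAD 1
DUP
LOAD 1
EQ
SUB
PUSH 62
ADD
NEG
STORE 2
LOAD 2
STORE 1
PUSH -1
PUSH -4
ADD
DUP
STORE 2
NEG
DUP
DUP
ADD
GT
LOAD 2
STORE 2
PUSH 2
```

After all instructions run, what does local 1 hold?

-70

PUSH 27 -> 27
PUSH -5 -> 27 -5
SUB     -> 32
POP     -> (empty)
PUSH 5  -> 5
POP     -> (empty)
PUSH 9  -> 9
STORE 1 -> (empty)
LOAD 1  -> 9
DUP     -> 9 9
LOAD 1  -> 9 9 9
EQ      -> 9 1
SUB     -> 8
PUSH 62 -> 8 62
ADD     -> 70
NEG     -> -70
STORE 2 -> (empty)
LOAD 2  -> -70
STORE 1 -> (empty)
PUSH -1 -> -1
PUSH -4 -> -1 -4
ADD     -> -5
DUP     -> -5 -5
STORE 2 -> -5
NEG     -> 5
DUP     -> 5 5
DUP     -> 5 5 5
ADD     -> 5 10
GT      -> 0
LOAD 2  -> 0 -5
STORE 2 -> 0
PUSH 2  -> 0 2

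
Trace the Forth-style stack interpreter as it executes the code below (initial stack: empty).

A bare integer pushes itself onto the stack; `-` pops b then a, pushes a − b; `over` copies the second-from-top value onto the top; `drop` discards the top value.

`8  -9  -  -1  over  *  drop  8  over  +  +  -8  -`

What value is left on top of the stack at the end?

50

8     8
-9    8 -9
-     17
-1    17 -1
over  17 -1 17
*     17 -17
drop  17
8     17 8
over  17 8 17
+     17 25
+     42
-8    42 -8
-     50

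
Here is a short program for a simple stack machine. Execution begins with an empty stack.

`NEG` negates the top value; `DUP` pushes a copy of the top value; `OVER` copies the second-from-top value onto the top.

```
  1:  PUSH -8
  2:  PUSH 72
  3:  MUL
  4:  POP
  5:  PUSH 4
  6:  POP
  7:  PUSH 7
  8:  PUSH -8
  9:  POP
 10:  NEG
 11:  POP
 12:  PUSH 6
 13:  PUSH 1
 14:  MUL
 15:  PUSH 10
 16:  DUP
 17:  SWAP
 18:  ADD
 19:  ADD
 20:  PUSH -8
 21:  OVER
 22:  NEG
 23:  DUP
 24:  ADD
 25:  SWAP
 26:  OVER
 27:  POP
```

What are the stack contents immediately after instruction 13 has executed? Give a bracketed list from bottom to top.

PUSH -8 : [-8]
PUSH 72 : [-8, 72]
MUL     : [-576]
POP     : []
PUSH 4  : [4]
POP     : []
PUSH 7  : [7]
PUSH -8 : [7, -8]
POP     : [7]
NEG     : [-7]
POP     : []
PUSH 6  : [6]
PUSH 1  : [6, 1]

[6, 1]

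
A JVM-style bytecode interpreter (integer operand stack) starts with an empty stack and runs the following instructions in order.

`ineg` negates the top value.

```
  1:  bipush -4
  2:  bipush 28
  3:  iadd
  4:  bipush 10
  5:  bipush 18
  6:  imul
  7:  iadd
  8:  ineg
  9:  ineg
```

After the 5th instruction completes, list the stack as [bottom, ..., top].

bipush -4  [-4]
bipush 28  [-4, 28]
iadd       [24]
bipush 10  [24, 10]
bipush 18  [24, 10, 18]

[24, 10, 18]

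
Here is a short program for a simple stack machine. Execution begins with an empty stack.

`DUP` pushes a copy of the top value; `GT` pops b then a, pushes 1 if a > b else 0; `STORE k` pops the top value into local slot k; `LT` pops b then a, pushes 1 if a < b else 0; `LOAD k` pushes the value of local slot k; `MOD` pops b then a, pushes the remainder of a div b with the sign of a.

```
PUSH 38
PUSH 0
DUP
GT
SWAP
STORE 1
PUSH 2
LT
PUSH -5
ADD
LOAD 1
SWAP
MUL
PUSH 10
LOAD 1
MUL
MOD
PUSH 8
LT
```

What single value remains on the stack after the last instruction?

1

PUSH 38 : [38]
PUSH 0  : [38, 0]
DUP     : [38, 0, 0]
GT      : [38, 0]
SWAP    : [0, 38]
STORE 1 : [0]
PUSH 2  : [0, 2]
LT      : [1]
PUSH -5 : [1, -5]
ADD     : [-4]
LOAD 1  : [-4, 38]
SWAP    : [38, -4]
MUL     : [-152]
PUSH 10 : [-152, 10]
LOAD 1  : [-152, 10, 38]
MUL     : [-152, 380]
MOD     : [-152]
PUSH 8  : [-152, 8]
LT      : [1]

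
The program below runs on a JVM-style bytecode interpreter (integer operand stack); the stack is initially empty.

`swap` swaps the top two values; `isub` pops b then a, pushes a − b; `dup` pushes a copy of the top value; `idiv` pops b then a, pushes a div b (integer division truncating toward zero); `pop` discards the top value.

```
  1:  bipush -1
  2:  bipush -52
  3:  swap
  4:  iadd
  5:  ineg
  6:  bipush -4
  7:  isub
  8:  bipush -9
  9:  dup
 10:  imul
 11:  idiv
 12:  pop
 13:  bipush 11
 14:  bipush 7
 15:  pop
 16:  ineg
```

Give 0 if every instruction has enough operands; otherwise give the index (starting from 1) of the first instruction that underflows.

0

bipush -1   [-1]
bipush -52  [-1, -52]
swap        [-52, -1]
iadd        [-53]
ineg        [53]
bipush -4   [53, -4]
isub        [57]
bipush -9   [57, -9]
dup         [57, -9, -9]
imul        [57, 81]
idiv        [0]
pop         []
bipush 11   [11]
bipush 7    [11, 7]
pop         [11]
ineg        [-11]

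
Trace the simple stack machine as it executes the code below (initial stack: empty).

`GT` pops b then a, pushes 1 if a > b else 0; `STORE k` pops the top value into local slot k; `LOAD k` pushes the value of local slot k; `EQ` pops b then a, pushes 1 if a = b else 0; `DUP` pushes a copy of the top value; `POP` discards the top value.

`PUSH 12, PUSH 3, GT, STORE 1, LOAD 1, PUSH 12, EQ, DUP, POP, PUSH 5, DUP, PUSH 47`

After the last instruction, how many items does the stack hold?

4

PUSH 12 -> 12
PUSH 3  -> 12 3
GT      -> 1
STORE 1 -> (empty)
LOAD 1  -> 1
PUSH 12 -> 1 12
EQ      -> 0
DUP     -> 0 0
POP     -> 0
PUSH 5  -> 0 5
DUP     -> 0 5 5
PUSH 47 -> 0 5 5 47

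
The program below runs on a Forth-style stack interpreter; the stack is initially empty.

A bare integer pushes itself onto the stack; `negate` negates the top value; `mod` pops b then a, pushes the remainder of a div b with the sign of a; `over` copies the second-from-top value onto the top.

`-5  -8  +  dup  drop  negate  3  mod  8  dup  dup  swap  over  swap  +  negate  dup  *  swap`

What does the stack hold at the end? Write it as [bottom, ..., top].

[1, 8, 256, 8]

-5      [-5]
-8      [-5, -8]
+       [-13]
dup     [-13, -13]
drop    [-13]
negate  [13]
3       [13, 3]
mod     [1]
8       [1, 8]
dup     [1, 8, 8]
dup     [1, 8, 8, 8]
swap    [1, 8, 8, 8]
over    [1, 8, 8, 8, 8]
swap    [1, 8, 8, 8, 8]
+       [1, 8, 8, 16]
negate  [1, 8, 8, -16]
dup     [1, 8, 8, -16, -16]
*       [1, 8, 8, 256]
swap    [1, 8, 256, 8]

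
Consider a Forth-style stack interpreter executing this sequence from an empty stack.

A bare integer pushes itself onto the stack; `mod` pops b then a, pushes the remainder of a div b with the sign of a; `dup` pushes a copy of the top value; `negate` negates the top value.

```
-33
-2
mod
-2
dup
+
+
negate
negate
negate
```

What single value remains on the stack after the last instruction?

5

-33     [-33]
-2      [-33, -2]
mod     [-1]
-2      [-1, -2]
dup     [-1, -2, -2]
+       [-1, -4]
+       [-5]
negate  [5]
negate  [-5]
negate  [5]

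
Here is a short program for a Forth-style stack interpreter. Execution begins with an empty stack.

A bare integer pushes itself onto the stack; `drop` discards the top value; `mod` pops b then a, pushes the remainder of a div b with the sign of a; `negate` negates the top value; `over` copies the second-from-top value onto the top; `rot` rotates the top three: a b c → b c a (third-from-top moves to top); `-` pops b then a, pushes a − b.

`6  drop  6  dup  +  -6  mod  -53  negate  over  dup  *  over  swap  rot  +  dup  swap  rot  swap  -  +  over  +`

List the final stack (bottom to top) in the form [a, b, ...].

[0, 53]

6      → 6
drop   → (empty)
6      → 6
dup    → 6 6
+      → 12
-6     → 12 -6
mod    → 0
-53    → 0 -53
negate → 0 53
over   → 0 53 0
dup    → 0 53 0 0
*      → 0 53 0
over   → 0 53 0 53
swap   → 0 53 53 0
rot    → 0 53 0 53
+      → 0 53 53
dup    → 0 53 53 53
swap   → 0 53 53 53
rot    → 0 53 53 53
swap   → 0 53 53 53
-      → 0 53 0
+      → 0 53
over   → 0 53 0
+      → 0 53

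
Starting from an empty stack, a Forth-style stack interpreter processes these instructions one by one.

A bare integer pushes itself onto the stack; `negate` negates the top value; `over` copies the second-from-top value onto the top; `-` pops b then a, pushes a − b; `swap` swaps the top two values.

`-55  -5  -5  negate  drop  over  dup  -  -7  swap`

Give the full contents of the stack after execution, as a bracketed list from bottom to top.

[-55, -5, -7, 0]

-55    : [-55]
-5     : [-55, -5]
-5     : [-55, -5, -5]
negate : [-55, -5, 5]
drop   : [-55, -5]
over   : [-55, -5, -55]
dup    : [-55, -5, -55, -55]
-      : [-55, -5, 0]
-7     : [-55, -5, 0, -7]
swap   : [-55, -5, -7, 0]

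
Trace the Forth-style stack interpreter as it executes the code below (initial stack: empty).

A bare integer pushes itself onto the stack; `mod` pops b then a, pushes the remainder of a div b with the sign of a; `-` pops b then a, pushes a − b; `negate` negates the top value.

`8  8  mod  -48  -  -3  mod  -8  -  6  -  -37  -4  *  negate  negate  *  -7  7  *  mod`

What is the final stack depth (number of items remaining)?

1

8       [8]
8       [8, 8]
mod     [0]
-48     [0, -48]
-       [48]
-3      [48, -3]
mod     [0]
-8      [0, -8]
-       [8]
6       [8, 6]
-       [2]
-37     [2, -37]
-4      [2, -37, -4]
*       [2, 148]
negate  [2, -148]
negate  [2, 148]
*       [296]
-7      [296, -7]
7       [296, -7, 7]
*       [296, -49]
mod     [2]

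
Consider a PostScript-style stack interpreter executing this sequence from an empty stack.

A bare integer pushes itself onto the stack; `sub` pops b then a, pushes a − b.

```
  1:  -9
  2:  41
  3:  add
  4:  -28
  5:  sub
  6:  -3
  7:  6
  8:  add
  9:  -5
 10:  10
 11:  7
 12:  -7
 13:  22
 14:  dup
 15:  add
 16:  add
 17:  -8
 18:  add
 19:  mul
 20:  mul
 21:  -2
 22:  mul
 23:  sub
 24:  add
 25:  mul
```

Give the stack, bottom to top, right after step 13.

[60, 3, -5, 10, 7, -7, 22]

-9   [-9]
41   [-9, 41]
add  [32]
-28  [32, -28]
sub  [60]
-3   [60, -3]
6    [60, -3, 6]
add  [60, 3]
-5   [60, 3, -5]
10   [60, 3, -5, 10]
7    [60, 3, -5, 10, 7]
-7   [60, 3, -5, 10, 7, -7]
22   [60, 3, -5, 10, 7, -7, 22]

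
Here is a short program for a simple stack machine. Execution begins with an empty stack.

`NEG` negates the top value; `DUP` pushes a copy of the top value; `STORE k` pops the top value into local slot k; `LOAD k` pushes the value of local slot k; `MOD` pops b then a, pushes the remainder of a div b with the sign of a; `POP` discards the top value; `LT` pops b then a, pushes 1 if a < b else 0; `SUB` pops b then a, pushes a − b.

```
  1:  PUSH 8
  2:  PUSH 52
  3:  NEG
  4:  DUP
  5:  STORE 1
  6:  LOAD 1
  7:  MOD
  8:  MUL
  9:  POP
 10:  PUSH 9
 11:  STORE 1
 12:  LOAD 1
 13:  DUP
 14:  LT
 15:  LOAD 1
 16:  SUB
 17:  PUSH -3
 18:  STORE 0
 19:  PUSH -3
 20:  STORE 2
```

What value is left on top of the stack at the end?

-9

PUSH 8   [8]
PUSH 52  [8, 52]
NEG      [8, -52]
DUP      [8, -52, -52]
STORE 1  [8, -52]
LOAD 1   [8, -52, -52]
MOD      [8, 0]
MUL      [0]
POP      []
PUSH 9   [9]
STORE 1  []
LOAD 1   [9]
DUP      [9, 9]
LT       [0]
LOAD 1   [0, 9]
SUB      [-9]
PUSH -3  [-9, -3]
STORE 0  [-9]
PUSH -3  [-9, -3]
STORE 2  [-9]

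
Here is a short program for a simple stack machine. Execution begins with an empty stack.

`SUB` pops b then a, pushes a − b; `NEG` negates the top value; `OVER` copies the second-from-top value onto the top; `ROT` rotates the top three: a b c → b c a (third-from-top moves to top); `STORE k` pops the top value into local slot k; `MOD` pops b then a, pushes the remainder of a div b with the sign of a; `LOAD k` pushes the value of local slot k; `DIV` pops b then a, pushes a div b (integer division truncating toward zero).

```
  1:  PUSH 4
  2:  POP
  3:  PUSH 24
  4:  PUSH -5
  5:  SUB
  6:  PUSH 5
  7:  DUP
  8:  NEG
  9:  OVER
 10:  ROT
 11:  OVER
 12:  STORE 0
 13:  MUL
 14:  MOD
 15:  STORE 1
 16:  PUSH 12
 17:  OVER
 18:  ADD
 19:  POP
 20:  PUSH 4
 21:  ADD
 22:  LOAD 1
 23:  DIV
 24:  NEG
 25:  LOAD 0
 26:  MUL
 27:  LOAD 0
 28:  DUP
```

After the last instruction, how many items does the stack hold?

3

PUSH 4   4
POP      (empty)
PUSH 24  24
PUSH -5  24 -5
SUB      29
PUSH 5   29 5
DUP      29 5 5
NEG      29 5 -5
OVER     29 5 -5 5
ROT      29 -5 5 5
OVER     29 -5 5 5 5
STORE 0  29 -5 5 5
MUL      29 -5 25
MOD      29 -5
STORE 1  29
PUSH 12  29 12
OVER     29 12 29
ADD      29 41
POP      29
PUSH 4   29 4
ADD      33
LOAD 1   33 -5
DIV      -6
NEG      6
LOAD 0   6 5
MUL      30
LOAD 0   30 5
DUP      30 5 5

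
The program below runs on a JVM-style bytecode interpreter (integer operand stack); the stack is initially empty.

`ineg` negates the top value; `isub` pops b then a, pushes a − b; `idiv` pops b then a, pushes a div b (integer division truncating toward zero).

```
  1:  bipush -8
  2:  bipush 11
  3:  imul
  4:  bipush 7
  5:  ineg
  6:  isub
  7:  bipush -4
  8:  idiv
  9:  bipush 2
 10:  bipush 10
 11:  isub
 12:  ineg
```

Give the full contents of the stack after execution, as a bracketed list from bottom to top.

bipush -8 : [-8]
bipush 11 : [-8, 11]
imul      : [-88]
bipush 7  : [-88, 7]
ineg      : [-88, -7]
isub      : [-81]
bipush -4 : [-81, -4]
idiv      : [20]
bipush 2  : [20, 2]
bipush 10 : [20, 2, 10]
isub      : [20, -8]
ineg      : [20, 8]

[20, 8]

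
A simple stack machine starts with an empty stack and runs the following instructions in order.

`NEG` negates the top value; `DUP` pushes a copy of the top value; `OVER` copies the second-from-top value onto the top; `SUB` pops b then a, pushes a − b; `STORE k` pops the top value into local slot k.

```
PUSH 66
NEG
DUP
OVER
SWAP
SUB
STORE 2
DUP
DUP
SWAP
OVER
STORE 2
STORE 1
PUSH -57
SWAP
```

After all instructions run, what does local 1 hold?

-66

PUSH 66  -> [66]
NEG      -> [-66]
DUP      -> [-66, -66]
OVER     -> [-66, -66, -66]
SWAP     -> [-66, -66, -66]
SUB      -> [-66, 0]
STORE 2  -> [-66]
DUP      -> [-66, -66]
DUP      -> [-66, -66, -66]
SWAP     -> [-66, -66, -66]
OVER     -> [-66, -66, -66, -66]
STORE 2  -> [-66, -66, -66]
STORE 1  -> [-66, -66]
PUSH -57 -> [-66, -66, -57]
SWAP     -> [-66, -57, -66]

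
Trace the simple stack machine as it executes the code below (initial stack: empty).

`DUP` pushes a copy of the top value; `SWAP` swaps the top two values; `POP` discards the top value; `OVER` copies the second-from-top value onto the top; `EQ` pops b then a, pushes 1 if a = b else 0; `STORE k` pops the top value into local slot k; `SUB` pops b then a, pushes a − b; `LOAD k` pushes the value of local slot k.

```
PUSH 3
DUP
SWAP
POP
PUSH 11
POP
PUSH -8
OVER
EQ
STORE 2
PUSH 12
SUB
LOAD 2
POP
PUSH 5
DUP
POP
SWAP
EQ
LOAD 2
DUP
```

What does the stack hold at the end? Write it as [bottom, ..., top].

[0, 0, 0]

PUSH 3  -> 3
DUP     -> 3 3
SWAP    -> 3 3
POP     -> 3
PUSH 11 -> 3 11
POP     -> 3
PUSH -8 -> 3 -8
OVER    -> 3 -8 3
EQ      -> 3 0
STORE 2 -> 3
PUSH 12 -> 3 12
SUB     -> -9
LOAD 2  -> -9 0
POP     -> -9
PUSH 5  -> -9 5
DUP     -> -9 5 5
POP     -> -9 5
SWAP    -> 5 -9
EQ      -> 0
LOAD 2  -> 0 0
DUP     -> 0 0 0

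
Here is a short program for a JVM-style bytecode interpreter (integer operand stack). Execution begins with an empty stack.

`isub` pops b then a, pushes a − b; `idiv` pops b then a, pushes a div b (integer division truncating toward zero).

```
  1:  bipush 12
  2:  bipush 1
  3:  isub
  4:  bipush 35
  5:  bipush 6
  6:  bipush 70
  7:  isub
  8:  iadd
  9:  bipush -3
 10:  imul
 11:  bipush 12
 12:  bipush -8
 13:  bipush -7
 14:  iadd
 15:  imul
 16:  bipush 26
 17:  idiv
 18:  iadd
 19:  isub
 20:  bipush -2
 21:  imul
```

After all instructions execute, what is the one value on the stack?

140

bipush 12 → 12
bipush 1  → 12 1
isub      → 11
bipush 35 → 11 35
bipush 6  → 11 35 6
bipush 70 → 11 35 6 70
isub      → 11 35 -64
iadd      → 11 -29
bipush -3 → 11 -29 -3
imul      → 11 87
bipush 12 → 11 87 12
bipush -8 → 11 87 12 -8
bipush -7 → 11 87 12 -8 -7
iadd      → 11 87 12 -15
imul      → 11 87 -180
bipush 26 → 11 87 -180 26
idiv      → 11 87 -6
iadd      → 11 81
isub      → -70
bipush -2 → -70 -2
imul      → 140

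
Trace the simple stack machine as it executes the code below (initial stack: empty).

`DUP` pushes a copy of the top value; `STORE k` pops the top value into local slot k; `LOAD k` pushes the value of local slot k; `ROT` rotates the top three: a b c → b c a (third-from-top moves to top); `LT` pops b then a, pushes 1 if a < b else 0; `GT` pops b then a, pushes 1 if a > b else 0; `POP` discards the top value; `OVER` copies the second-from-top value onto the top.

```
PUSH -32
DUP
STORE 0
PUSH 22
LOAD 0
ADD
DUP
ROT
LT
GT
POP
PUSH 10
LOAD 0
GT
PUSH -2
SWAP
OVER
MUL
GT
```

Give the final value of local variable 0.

-32

PUSH -32 → -32
DUP      → -32 -32
STORE 0  → -32
PUSH 22  → -32 22
LOAD 0   → -32 22 -32
ADD      → -32 -10
DUP      → -32 -10 -10
ROT      → -10 -10 -32
LT       → -10 0
GT       → 0
POP      → (empty)
PUSH 10  → 10
LOAD 0   → 10 -32
GT       → 1
PUSH -2  → 1 -2
SWAP     → -2 1
OVER     → -2 1 -2
MUL      → -2 -2
GT       → 0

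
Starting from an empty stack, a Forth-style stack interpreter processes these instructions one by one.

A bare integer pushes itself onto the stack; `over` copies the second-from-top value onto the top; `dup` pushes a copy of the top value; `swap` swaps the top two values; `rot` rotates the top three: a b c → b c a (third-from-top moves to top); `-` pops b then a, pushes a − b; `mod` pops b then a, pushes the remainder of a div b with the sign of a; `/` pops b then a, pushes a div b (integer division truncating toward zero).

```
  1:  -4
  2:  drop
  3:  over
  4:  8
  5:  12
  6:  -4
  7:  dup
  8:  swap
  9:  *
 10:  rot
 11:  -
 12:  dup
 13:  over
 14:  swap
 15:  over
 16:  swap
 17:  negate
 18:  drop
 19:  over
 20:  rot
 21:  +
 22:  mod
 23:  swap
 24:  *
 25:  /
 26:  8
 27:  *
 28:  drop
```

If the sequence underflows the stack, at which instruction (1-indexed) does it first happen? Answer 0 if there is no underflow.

3

-4    [-4]
drop  []
over  — needs 2 operands, stack has 0 → underflow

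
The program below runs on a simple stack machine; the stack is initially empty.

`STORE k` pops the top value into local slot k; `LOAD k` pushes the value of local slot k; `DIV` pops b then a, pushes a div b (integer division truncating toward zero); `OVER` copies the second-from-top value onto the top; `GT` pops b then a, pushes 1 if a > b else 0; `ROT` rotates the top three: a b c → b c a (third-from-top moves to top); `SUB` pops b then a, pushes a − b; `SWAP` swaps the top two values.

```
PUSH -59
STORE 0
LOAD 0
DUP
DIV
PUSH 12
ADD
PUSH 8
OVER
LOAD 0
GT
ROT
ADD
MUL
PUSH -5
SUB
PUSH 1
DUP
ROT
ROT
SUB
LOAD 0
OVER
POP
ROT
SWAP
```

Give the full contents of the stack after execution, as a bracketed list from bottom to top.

[116, 1, -59]

PUSH -59  -59
STORE 0   (empty)
LOAD 0    -59
DUP       -59 -59
DIV       1
PUSH 12   1 12
ADD       13
PUSH 8    13 8
OVER      13 8 13
LOAD 0    13 8 13 -59
GT        13 8 1
ROT       8 1 13
ADD       8 14
MUL       112
PUSH -5   112 -5
SUB       117
PUSH 1    117 1
DUP       117 1 1
ROT       1 1 117
ROT       1 117 1
SUB       1 116
LOAD 0    1 116 -59
OVER      1 116 -59 116
POP       1 116 -59
ROT       116 -59 1
SWAP      116 1 -59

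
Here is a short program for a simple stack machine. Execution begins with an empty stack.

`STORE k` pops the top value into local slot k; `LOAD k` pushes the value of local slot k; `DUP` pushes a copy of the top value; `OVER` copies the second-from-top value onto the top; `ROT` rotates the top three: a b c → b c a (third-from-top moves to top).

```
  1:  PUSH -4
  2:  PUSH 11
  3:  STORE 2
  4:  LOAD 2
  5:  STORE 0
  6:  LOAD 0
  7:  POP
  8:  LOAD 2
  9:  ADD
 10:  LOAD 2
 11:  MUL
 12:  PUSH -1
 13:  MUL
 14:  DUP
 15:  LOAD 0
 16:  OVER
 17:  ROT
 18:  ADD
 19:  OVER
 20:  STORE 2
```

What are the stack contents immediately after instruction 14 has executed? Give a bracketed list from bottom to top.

[-77, -77]

PUSH -4 → [-4]
PUSH 11 → [-4, 11]
STORE 2 → [-4]
LOAD 2  → [-4, 11]
STORE 0 → [-4]
LOAD 0  → [-4, 11]
POP     → [-4]
LOAD 2  → [-4, 11]
ADD     → [7]
LOAD 2  → [7, 11]
MUL     → [77]
PUSH -1 → [77, -1]
MUL     → [-77]
DUP     → [-77, -77]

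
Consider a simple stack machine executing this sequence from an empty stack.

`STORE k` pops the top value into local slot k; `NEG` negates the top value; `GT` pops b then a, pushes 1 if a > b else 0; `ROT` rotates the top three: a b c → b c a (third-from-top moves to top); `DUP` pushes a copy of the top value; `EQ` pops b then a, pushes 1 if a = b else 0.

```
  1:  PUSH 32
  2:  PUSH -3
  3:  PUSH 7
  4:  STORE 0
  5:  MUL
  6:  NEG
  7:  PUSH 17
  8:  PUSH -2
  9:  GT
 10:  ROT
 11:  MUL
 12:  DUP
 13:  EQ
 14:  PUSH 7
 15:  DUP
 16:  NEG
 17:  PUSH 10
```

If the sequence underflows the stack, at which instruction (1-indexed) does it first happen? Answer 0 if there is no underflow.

PUSH 32 → 32
PUSH -3 → 32 -3
PUSH 7  → 32 -3 7
STORE 0 → 32 -3
MUL     → -96
NEG     → 96
PUSH 17 → 96 17
PUSH -2 → 96 17 -2
GT      → 96 1
ROT  — needs 3 operands, stack has 2 → underflow

10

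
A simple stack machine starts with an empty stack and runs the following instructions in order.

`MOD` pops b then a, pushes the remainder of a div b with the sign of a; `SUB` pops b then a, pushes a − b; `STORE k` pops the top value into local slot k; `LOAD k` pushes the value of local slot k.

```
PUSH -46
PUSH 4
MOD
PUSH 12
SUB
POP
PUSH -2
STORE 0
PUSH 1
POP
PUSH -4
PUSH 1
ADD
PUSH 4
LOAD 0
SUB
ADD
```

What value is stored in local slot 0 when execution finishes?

-2

PUSH -46 : [-46]
PUSH 4   : [-46, 4]
MOD      : [-2]
PUSH 12  : [-2, 12]
SUB      : [-14]
POP      : []
PUSH -2  : [-2]
STORE 0  : []
PUSH 1   : [1]
POP      : []
PUSH -4  : [-4]
PUSH 1   : [-4, 1]
ADD      : [-3]
PUSH 4   : [-3, 4]
LOAD 0   : [-3, 4, -2]
SUB      : [-3, 6]
ADD      : [3]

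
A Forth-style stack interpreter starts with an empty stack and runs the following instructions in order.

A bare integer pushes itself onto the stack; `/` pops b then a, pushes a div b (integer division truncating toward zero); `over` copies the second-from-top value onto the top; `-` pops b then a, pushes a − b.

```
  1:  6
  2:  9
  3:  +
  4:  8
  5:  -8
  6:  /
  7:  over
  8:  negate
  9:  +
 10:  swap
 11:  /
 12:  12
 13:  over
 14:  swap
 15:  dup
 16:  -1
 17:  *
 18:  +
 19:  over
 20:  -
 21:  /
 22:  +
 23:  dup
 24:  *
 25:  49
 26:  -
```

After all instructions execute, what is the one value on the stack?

-45

6      → [6]
9      → [6, 9]
+      → [15]
8      → [15, 8]
-8     → [15, 8, -8]
/      → [15, -1]
over   → [15, -1, 15]
negate → [15, -1, -15]
+      → [15, -16]
swap   → [-16, 15]
/      → [-1]
12     → [-1, 12]
over   → [-1, 12, -1]
swap   → [-1, -1, 12]
dup    → [-1, -1, 12, 12]
-1     → [-1, -1, 12, 12, -1]
*      → [-1, -1, 12, -12]
+      → [-1, -1, 0]
over   → [-1, -1, 0, -1]
-      → [-1, -1, 1]
/      → [-1, -1]
+      → [-2]
dup    → [-2, -2]
*      → [4]
49     → [4, 49]
-      → [-45]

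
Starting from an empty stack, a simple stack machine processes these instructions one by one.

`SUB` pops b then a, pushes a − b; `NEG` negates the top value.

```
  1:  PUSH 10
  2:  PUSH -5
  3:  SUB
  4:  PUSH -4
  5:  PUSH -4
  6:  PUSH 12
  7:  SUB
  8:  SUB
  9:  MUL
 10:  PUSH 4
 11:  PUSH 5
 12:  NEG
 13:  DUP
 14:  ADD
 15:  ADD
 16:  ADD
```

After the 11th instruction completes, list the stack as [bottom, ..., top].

PUSH 10  10
PUSH -5  10 -5
SUB      15
PUSH -4  15 -4
PUSH -4  15 -4 -4
PUSH 12  15 -4 -4 12
SUB      15 -4 -16
SUB      15 12
MUL      180
PUSH 4   180 4
PUSH 5   180 4 5

[180, 4, 5]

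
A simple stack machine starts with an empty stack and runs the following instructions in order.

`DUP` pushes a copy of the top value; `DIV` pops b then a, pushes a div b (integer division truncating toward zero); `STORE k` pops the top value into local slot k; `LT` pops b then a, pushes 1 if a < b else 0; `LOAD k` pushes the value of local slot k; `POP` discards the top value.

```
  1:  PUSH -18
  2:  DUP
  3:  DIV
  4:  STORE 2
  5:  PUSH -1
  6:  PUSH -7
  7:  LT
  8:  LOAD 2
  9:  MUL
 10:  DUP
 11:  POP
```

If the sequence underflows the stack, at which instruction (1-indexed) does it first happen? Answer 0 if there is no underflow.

0

PUSH -18  -18
DUP       -18 -18
DIV       1
STORE 2   (empty)
PUSH -1   -1
PUSH -7   -1 -7
LT        0
LOAD 2    0 1
MUL       0
DUP       0 0
POP       0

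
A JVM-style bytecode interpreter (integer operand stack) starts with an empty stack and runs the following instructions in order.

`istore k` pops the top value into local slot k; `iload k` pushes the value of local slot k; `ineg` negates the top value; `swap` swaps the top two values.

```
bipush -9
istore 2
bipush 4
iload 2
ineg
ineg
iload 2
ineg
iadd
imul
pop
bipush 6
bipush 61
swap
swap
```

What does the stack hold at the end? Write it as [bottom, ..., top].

[6, 61]

bipush -9 : -9
istore 2  : (empty)
bipush 4  : 4
iload 2   : 4 -9
ineg      : 4 9
ineg      : 4 -9
iload 2   : 4 -9 -9
ineg      : 4 -9 9
iadd      : 4 0
imul      : 0
pop       : (empty)
bipush 6  : 6
bipush 61 : 6 61
swap      : 61 6
swap      : 6 61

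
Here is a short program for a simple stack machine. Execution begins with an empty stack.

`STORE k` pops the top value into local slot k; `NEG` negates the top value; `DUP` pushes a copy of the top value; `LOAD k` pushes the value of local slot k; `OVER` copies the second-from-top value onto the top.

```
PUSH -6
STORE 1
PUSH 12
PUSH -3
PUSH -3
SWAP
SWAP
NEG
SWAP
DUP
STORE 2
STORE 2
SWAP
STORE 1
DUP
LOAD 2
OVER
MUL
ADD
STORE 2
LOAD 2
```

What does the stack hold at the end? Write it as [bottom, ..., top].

[3, -6]

PUSH -6 → [-6]
STORE 1 → []
PUSH 12 → [12]
PUSH -3 → [12, -3]
PUSH -3 → [12, -3, -3]
SWAP    → [12, -3, -3]
SWAP    → [12, -3, -3]
NEG     → [12, -3, 3]
SWAP    → [12, 3, -3]
DUP     → [12, 3, -3, -3]
STORE 2 → [12, 3, -3]
STORE 2 → [12, 3]
SWAP    → [3, 12]
STORE 1 → [3]
DUP     → [3, 3]
LOAD 2  → [3, 3, -3]
OVER    → [3, 3, -3, 3]
MUL     → [3, 3, -9]
ADD     → [3, -6]
STORE 2 → [3]
LOAD 2  → [3, -6]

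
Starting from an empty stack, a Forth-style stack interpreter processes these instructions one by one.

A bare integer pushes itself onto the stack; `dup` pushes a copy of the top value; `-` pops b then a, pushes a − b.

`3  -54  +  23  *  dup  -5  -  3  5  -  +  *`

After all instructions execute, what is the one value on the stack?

3   → [3]
-54 → [3, -54]
+   → [-51]
23  → [-51, 23]
*   → [-1173]
dup → [-1173, -1173]
-5  → [-1173, -1173, -5]
-   → [-1173, -1168]
3   → [-1173, -1168, 3]
5   → [-1173, -1168, 3, 5]
-   → [-1173, -1168, -2]
+   → [-1173, -1170]
*   → [1372410]

1372410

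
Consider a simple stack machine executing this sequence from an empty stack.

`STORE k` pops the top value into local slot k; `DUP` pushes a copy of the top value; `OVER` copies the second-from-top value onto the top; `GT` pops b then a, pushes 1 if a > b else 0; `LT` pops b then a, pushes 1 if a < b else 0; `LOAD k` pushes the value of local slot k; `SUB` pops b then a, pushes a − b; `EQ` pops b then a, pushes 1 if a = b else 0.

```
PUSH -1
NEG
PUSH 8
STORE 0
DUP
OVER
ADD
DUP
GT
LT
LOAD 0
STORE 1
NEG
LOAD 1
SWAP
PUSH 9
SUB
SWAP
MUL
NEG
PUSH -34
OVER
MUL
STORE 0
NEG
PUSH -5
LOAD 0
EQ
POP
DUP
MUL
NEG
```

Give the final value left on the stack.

PUSH -1   [-1]
NEG       [1]
PUSH 8    [1, 8]
STORE 0   [1]
DUP       [1, 1]
OVER      [1, 1, 1]
ADD       [1, 2]
DUP       [1, 2, 2]
GT        [1, 0]
LT        [0]
LOAD 0    [0, 8]
STORE 1   [0]
NEG       [0]
LOAD 1    [0, 8]
SWAP      [8, 0]
PUSH 9    [8, 0, 9]
SUB       [8, -9]
SWAP      [-9, 8]
MUL       [-72]
NEG       [72]
PUSH -34  [72, -34]
OVER      [72, -34, 72]
MUL       [72, -2448]
STORE 0   [72]
NEG       [-72]
PUSH -5   [-72, -5]
LOAD 0    [-72, -5, -2448]
EQ        [-72, 0]
POP       [-72]
DUP       [-72, -72]
MUL       [5184]
NEG       [-5184]

-5184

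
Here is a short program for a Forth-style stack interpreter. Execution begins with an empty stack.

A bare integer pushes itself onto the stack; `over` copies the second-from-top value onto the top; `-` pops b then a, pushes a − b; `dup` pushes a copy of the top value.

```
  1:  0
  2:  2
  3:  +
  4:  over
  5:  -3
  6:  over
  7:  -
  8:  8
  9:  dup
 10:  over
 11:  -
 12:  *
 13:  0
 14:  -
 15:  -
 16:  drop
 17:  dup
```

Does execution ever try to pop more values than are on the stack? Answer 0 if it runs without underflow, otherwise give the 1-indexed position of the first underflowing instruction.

4

0 -> [0]
2 -> [0, 2]
+ -> [2]
over  — needs 2 operands, stack has 1 → underflow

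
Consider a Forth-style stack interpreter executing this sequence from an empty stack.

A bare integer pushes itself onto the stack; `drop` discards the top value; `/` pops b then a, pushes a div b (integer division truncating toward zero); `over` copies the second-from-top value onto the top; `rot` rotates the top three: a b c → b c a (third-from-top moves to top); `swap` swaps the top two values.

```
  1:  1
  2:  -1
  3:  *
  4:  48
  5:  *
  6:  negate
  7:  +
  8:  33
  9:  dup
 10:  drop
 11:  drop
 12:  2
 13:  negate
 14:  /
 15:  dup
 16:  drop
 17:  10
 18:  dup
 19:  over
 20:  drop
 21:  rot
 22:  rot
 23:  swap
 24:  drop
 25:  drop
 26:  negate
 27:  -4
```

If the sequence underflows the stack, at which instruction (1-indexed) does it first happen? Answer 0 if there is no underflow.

1      : 1
-1     : 1 -1
*      : -1
48     : -1 48
*      : -48
negate : 48
+  — needs 2 operands, stack has 1 → underflow

7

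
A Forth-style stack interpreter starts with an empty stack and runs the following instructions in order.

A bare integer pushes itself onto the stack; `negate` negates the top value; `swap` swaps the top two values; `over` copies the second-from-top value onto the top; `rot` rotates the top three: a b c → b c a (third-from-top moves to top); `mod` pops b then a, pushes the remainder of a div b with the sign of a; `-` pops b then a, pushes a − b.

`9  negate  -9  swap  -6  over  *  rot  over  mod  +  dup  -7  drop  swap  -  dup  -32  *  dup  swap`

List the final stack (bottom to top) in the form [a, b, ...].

[-9, 0, 0, 0]

9       [9]
negate  [-9]
-9      [-9, -9]
swap    [-9, -9]
-6      [-9, -9, -6]
over    [-9, -9, -6, -9]
*       [-9, -9, 54]
rot     [-9, 54, -9]
over    [-9, 54, -9, 54]
mod     [-9, 54, -9]
+       [-9, 45]
dup     [-9, 45, 45]
-7      [-9, 45, 45, -7]
drop    [-9, 45, 45]
swap    [-9, 45, 45]
-       [-9, 0]
dup     [-9, 0, 0]
-32     [-9, 0, 0, -32]
*       [-9, 0, 0]
dup     [-9, 0, 0, 0]
swap    [-9, 0, 0, 0]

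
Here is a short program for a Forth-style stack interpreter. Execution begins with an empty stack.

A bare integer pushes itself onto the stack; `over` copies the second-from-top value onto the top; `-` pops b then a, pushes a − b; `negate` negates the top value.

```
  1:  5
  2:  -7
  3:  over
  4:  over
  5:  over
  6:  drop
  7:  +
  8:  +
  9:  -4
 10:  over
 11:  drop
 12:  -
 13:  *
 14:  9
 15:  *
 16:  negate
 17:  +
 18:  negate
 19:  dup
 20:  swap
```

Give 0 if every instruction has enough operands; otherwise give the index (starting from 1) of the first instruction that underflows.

17

5      -> [5]
-7     -> [5, -7]
over   -> [5, -7, 5]
over   -> [5, -7, 5, -7]
over   -> [5, -7, 5, -7, 5]
drop   -> [5, -7, 5, -7]
+      -> [5, -7, -2]
+      -> [5, -9]
-4     -> [5, -9, -4]
over   -> [5, -9, -4, -9]
drop   -> [5, -9, -4]
-      -> [5, -5]
*      -> [-25]
9      -> [-25, 9]
*      -> [-225]
negate -> [225]
+  — needs 2 operands, stack has 1 → underflow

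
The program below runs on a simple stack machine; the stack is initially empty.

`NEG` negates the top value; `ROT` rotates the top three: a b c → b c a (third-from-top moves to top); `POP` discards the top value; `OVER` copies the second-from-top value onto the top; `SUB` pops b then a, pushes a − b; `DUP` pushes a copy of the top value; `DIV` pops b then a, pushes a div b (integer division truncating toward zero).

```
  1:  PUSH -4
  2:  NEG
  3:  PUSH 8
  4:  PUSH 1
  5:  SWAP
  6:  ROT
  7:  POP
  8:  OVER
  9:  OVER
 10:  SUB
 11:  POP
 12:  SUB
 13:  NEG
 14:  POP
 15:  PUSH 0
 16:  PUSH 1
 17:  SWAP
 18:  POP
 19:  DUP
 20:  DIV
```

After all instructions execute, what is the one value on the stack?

1

PUSH -4 -> [-4]
NEG     -> [4]
PUSH 8  -> [4, 8]
PUSH 1  -> [4, 8, 1]
SWAP    -> [4, 1, 8]
ROT     -> [1, 8, 4]
POP     -> [1, 8]
OVER    -> [1, 8, 1]
OVER    -> [1, 8, 1, 8]
SUB     -> [1, 8, -7]
POP     -> [1, 8]
SUB     -> [-7]
NEG     -> [7]
POP     -> []
PUSH 0  -> [0]
PUSH 1  -> [0, 1]
SWAP    -> [1, 0]
POP     -> [1]
DUP     -> [1, 1]
DIV     -> [1]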